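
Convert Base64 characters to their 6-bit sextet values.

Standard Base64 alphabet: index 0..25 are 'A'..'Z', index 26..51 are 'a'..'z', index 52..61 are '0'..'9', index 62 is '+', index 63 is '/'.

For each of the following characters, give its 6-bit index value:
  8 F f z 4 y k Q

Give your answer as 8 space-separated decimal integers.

'8': 0..9 range, 52 + ord('8') − ord('0') = 60
'F': A..Z range, ord('F') − ord('A') = 5
'f': a..z range, 26 + ord('f') − ord('a') = 31
'z': a..z range, 26 + ord('z') − ord('a') = 51
'4': 0..9 range, 52 + ord('4') − ord('0') = 56
'y': a..z range, 26 + ord('y') − ord('a') = 50
'k': a..z range, 26 + ord('k') − ord('a') = 36
'Q': A..Z range, ord('Q') − ord('A') = 16

Answer: 60 5 31 51 56 50 36 16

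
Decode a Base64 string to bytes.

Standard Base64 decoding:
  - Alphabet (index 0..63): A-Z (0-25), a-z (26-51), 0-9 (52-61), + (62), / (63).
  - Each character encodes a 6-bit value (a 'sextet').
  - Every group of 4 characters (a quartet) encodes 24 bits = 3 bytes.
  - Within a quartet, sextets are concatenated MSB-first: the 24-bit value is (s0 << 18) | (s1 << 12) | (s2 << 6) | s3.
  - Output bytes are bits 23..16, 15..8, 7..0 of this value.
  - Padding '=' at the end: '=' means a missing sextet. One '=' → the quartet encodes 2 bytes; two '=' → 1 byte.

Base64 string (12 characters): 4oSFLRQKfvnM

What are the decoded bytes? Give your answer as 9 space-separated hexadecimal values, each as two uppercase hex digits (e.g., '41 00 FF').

Answer: E2 84 85 2D 14 0A 7E F9 CC

Derivation:
After char 0 ('4'=56): chars_in_quartet=1 acc=0x38 bytes_emitted=0
After char 1 ('o'=40): chars_in_quartet=2 acc=0xE28 bytes_emitted=0
After char 2 ('S'=18): chars_in_quartet=3 acc=0x38A12 bytes_emitted=0
After char 3 ('F'=5): chars_in_quartet=4 acc=0xE28485 -> emit E2 84 85, reset; bytes_emitted=3
After char 4 ('L'=11): chars_in_quartet=1 acc=0xB bytes_emitted=3
After char 5 ('R'=17): chars_in_quartet=2 acc=0x2D1 bytes_emitted=3
After char 6 ('Q'=16): chars_in_quartet=3 acc=0xB450 bytes_emitted=3
After char 7 ('K'=10): chars_in_quartet=4 acc=0x2D140A -> emit 2D 14 0A, reset; bytes_emitted=6
After char 8 ('f'=31): chars_in_quartet=1 acc=0x1F bytes_emitted=6
After char 9 ('v'=47): chars_in_quartet=2 acc=0x7EF bytes_emitted=6
After char 10 ('n'=39): chars_in_quartet=3 acc=0x1FBE7 bytes_emitted=6
After char 11 ('M'=12): chars_in_quartet=4 acc=0x7EF9CC -> emit 7E F9 CC, reset; bytes_emitted=9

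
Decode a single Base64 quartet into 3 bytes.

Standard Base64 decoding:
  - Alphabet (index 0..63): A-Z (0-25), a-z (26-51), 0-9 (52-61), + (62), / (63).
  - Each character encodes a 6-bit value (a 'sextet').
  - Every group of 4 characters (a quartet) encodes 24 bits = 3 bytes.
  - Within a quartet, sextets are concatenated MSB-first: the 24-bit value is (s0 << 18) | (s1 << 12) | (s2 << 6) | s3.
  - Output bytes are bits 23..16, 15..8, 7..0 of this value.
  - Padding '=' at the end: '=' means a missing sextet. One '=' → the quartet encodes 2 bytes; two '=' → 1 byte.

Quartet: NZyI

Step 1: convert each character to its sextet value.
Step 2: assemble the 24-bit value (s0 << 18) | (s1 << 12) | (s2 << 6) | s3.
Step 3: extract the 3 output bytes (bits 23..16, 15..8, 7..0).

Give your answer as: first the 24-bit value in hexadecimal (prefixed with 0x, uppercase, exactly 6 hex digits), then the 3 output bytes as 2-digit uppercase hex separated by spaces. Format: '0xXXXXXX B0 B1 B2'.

Answer: 0x359C88 35 9C 88

Derivation:
Sextets: N=13, Z=25, y=50, I=8
24-bit: (13<<18) | (25<<12) | (50<<6) | 8
      = 0x340000 | 0x019000 | 0x000C80 | 0x000008
      = 0x359C88
Bytes: (v>>16)&0xFF=35, (v>>8)&0xFF=9C, v&0xFF=88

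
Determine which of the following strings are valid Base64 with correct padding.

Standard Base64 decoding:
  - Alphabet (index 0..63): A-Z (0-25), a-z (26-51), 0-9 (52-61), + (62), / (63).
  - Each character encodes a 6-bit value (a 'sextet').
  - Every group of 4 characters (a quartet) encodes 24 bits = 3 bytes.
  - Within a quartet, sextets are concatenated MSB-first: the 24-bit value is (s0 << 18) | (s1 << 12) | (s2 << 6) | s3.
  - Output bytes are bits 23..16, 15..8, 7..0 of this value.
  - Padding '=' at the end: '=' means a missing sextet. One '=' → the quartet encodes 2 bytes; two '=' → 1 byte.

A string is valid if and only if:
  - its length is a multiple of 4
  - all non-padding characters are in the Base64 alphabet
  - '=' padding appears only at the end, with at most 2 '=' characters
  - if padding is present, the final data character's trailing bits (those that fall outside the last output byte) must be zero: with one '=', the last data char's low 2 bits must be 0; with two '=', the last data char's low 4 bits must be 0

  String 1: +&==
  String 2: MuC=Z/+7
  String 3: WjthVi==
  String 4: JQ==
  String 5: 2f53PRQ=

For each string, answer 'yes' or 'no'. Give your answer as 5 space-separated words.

String 1: '+&==' → invalid (bad char(s): ['&'])
String 2: 'MuC=Z/+7' → invalid (bad char(s): ['=']; '=' in middle)
String 3: 'WjthVi==' → invalid (bad trailing bits)
String 4: 'JQ==' → valid
String 5: '2f53PRQ=' → valid

Answer: no no no yes yes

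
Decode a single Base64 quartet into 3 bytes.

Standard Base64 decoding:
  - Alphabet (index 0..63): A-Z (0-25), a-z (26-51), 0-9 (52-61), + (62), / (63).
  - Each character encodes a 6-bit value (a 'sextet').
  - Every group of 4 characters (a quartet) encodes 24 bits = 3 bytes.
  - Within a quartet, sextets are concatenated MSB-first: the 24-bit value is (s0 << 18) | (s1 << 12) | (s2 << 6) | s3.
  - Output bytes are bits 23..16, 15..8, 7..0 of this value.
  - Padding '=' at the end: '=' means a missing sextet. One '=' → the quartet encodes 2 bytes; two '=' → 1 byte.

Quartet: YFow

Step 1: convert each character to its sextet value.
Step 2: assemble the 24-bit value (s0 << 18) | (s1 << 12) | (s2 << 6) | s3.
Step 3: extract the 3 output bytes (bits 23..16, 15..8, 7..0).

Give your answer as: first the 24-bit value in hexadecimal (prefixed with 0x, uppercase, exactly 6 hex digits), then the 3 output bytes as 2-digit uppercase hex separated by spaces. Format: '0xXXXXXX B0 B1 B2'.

Answer: 0x605A30 60 5A 30

Derivation:
Sextets: Y=24, F=5, o=40, w=48
24-bit: (24<<18) | (5<<12) | (40<<6) | 48
      = 0x600000 | 0x005000 | 0x000A00 | 0x000030
      = 0x605A30
Bytes: (v>>16)&0xFF=60, (v>>8)&0xFF=5A, v&0xFF=30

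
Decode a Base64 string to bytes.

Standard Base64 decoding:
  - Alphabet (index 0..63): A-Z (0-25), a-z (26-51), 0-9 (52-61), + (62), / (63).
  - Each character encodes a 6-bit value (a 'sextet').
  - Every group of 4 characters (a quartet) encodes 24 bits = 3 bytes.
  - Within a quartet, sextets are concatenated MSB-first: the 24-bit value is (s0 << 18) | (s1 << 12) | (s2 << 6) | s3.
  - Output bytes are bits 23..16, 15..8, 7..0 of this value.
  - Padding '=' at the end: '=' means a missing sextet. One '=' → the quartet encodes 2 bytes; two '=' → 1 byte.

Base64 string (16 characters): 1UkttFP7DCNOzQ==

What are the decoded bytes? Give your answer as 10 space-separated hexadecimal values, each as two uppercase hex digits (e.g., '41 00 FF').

After char 0 ('1'=53): chars_in_quartet=1 acc=0x35 bytes_emitted=0
After char 1 ('U'=20): chars_in_quartet=2 acc=0xD54 bytes_emitted=0
After char 2 ('k'=36): chars_in_quartet=3 acc=0x35524 bytes_emitted=0
After char 3 ('t'=45): chars_in_quartet=4 acc=0xD5492D -> emit D5 49 2D, reset; bytes_emitted=3
After char 4 ('t'=45): chars_in_quartet=1 acc=0x2D bytes_emitted=3
After char 5 ('F'=5): chars_in_quartet=2 acc=0xB45 bytes_emitted=3
After char 6 ('P'=15): chars_in_quartet=3 acc=0x2D14F bytes_emitted=3
After char 7 ('7'=59): chars_in_quartet=4 acc=0xB453FB -> emit B4 53 FB, reset; bytes_emitted=6
After char 8 ('D'=3): chars_in_quartet=1 acc=0x3 bytes_emitted=6
After char 9 ('C'=2): chars_in_quartet=2 acc=0xC2 bytes_emitted=6
After char 10 ('N'=13): chars_in_quartet=3 acc=0x308D bytes_emitted=6
After char 11 ('O'=14): chars_in_quartet=4 acc=0xC234E -> emit 0C 23 4E, reset; bytes_emitted=9
After char 12 ('z'=51): chars_in_quartet=1 acc=0x33 bytes_emitted=9
After char 13 ('Q'=16): chars_in_quartet=2 acc=0xCD0 bytes_emitted=9
Padding '==': partial quartet acc=0xCD0 -> emit CD; bytes_emitted=10

Answer: D5 49 2D B4 53 FB 0C 23 4E CD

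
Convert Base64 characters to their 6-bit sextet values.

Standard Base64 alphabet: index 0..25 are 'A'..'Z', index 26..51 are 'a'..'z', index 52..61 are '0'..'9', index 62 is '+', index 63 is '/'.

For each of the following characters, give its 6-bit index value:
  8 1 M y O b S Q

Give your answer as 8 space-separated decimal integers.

Answer: 60 53 12 50 14 27 18 16

Derivation:
'8': 0..9 range, 52 + ord('8') − ord('0') = 60
'1': 0..9 range, 52 + ord('1') − ord('0') = 53
'M': A..Z range, ord('M') − ord('A') = 12
'y': a..z range, 26 + ord('y') − ord('a') = 50
'O': A..Z range, ord('O') − ord('A') = 14
'b': a..z range, 26 + ord('b') − ord('a') = 27
'S': A..Z range, ord('S') − ord('A') = 18
'Q': A..Z range, ord('Q') − ord('A') = 16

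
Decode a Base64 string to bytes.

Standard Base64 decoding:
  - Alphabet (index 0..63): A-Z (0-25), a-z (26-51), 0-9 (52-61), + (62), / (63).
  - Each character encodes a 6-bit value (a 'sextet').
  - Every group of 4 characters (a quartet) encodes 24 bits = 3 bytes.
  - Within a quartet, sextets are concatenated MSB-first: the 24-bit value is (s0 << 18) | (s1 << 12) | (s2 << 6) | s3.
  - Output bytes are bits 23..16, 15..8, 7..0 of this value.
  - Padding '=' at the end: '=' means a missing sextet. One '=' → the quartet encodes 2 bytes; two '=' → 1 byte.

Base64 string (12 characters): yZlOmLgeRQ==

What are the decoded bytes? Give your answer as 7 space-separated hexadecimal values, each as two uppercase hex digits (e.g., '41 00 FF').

After char 0 ('y'=50): chars_in_quartet=1 acc=0x32 bytes_emitted=0
After char 1 ('Z'=25): chars_in_quartet=2 acc=0xC99 bytes_emitted=0
After char 2 ('l'=37): chars_in_quartet=3 acc=0x32665 bytes_emitted=0
After char 3 ('O'=14): chars_in_quartet=4 acc=0xC9994E -> emit C9 99 4E, reset; bytes_emitted=3
After char 4 ('m'=38): chars_in_quartet=1 acc=0x26 bytes_emitted=3
After char 5 ('L'=11): chars_in_quartet=2 acc=0x98B bytes_emitted=3
After char 6 ('g'=32): chars_in_quartet=3 acc=0x262E0 bytes_emitted=3
After char 7 ('e'=30): chars_in_quartet=4 acc=0x98B81E -> emit 98 B8 1E, reset; bytes_emitted=6
After char 8 ('R'=17): chars_in_quartet=1 acc=0x11 bytes_emitted=6
After char 9 ('Q'=16): chars_in_quartet=2 acc=0x450 bytes_emitted=6
Padding '==': partial quartet acc=0x450 -> emit 45; bytes_emitted=7

Answer: C9 99 4E 98 B8 1E 45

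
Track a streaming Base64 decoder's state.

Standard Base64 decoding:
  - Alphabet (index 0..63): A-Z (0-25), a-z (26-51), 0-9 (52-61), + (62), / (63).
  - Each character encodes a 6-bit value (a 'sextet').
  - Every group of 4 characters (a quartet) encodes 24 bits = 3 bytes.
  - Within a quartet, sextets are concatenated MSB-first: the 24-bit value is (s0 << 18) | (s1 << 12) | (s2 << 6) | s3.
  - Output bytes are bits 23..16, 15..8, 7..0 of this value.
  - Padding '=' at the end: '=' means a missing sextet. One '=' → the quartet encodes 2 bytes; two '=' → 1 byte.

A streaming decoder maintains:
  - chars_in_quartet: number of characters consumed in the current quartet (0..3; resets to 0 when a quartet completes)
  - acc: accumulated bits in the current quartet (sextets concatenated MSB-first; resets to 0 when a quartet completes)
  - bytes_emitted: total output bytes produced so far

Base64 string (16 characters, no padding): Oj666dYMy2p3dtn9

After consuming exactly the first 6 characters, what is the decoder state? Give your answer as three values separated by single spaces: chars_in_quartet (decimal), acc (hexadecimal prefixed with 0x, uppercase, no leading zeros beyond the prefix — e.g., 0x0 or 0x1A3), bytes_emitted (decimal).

Answer: 2 0xE9D 3

Derivation:
After char 0 ('O'=14): chars_in_quartet=1 acc=0xE bytes_emitted=0
After char 1 ('j'=35): chars_in_quartet=2 acc=0x3A3 bytes_emitted=0
After char 2 ('6'=58): chars_in_quartet=3 acc=0xE8FA bytes_emitted=0
After char 3 ('6'=58): chars_in_quartet=4 acc=0x3A3EBA -> emit 3A 3E BA, reset; bytes_emitted=3
After char 4 ('6'=58): chars_in_quartet=1 acc=0x3A bytes_emitted=3
After char 5 ('d'=29): chars_in_quartet=2 acc=0xE9D bytes_emitted=3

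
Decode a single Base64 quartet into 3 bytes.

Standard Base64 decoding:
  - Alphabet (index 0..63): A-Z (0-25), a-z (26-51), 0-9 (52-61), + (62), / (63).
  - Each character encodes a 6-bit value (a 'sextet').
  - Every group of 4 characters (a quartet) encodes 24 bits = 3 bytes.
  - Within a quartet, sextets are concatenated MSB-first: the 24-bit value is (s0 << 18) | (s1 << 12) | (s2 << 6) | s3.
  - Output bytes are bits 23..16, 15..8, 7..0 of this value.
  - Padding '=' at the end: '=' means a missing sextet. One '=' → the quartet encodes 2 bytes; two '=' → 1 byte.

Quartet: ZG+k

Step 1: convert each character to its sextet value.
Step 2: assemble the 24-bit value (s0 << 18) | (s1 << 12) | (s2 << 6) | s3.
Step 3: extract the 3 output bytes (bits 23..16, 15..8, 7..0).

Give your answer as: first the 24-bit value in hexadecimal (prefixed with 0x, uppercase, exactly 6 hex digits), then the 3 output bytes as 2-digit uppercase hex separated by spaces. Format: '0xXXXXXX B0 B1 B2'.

Answer: 0x646FA4 64 6F A4

Derivation:
Sextets: Z=25, G=6, +=62, k=36
24-bit: (25<<18) | (6<<12) | (62<<6) | 36
      = 0x640000 | 0x006000 | 0x000F80 | 0x000024
      = 0x646FA4
Bytes: (v>>16)&0xFF=64, (v>>8)&0xFF=6F, v&0xFF=A4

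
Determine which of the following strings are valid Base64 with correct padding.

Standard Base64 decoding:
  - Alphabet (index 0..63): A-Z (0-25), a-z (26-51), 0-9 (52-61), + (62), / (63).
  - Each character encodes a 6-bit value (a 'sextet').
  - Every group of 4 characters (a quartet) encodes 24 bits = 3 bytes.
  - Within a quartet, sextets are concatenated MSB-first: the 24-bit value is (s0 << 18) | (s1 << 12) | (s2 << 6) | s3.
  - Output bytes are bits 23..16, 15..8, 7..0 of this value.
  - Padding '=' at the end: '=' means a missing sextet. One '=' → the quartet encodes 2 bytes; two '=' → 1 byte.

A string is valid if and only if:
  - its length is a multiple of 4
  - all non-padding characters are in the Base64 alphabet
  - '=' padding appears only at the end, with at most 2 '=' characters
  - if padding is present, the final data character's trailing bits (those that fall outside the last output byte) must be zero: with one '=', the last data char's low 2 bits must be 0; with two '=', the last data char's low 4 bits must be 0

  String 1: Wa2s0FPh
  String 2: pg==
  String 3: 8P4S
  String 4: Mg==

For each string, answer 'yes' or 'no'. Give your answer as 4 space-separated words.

String 1: 'Wa2s0FPh' → valid
String 2: 'pg==' → valid
String 3: '8P4S' → valid
String 4: 'Mg==' → valid

Answer: yes yes yes yes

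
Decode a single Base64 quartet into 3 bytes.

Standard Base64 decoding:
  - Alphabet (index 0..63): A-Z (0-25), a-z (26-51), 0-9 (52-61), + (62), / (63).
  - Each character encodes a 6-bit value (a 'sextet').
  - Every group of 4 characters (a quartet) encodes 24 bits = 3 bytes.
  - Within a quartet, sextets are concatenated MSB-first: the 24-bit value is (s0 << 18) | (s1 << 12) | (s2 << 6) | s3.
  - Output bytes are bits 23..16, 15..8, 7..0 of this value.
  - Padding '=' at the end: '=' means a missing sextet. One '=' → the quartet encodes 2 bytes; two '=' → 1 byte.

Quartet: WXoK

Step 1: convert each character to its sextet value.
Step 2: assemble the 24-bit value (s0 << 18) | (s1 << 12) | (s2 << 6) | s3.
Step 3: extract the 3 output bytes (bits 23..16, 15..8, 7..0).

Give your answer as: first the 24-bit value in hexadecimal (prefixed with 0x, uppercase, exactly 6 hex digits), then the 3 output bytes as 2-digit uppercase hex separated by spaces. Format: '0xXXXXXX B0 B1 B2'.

Sextets: W=22, X=23, o=40, K=10
24-bit: (22<<18) | (23<<12) | (40<<6) | 10
      = 0x580000 | 0x017000 | 0x000A00 | 0x00000A
      = 0x597A0A
Bytes: (v>>16)&0xFF=59, (v>>8)&0xFF=7A, v&0xFF=0A

Answer: 0x597A0A 59 7A 0A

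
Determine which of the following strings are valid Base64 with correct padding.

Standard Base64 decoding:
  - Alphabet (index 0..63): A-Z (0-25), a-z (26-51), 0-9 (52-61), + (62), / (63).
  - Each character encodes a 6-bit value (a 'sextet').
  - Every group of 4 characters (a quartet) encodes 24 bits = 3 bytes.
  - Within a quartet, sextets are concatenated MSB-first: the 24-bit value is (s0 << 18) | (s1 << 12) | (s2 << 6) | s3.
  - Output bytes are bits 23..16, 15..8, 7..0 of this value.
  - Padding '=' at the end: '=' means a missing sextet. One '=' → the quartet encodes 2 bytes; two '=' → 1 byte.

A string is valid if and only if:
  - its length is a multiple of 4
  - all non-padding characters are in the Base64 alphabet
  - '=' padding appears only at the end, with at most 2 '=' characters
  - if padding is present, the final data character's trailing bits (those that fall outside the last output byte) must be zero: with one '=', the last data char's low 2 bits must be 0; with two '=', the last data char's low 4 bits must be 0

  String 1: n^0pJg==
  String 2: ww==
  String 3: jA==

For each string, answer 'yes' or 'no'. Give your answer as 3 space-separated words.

String 1: 'n^0pJg==' → invalid (bad char(s): ['^'])
String 2: 'ww==' → valid
String 3: 'jA==' → valid

Answer: no yes yes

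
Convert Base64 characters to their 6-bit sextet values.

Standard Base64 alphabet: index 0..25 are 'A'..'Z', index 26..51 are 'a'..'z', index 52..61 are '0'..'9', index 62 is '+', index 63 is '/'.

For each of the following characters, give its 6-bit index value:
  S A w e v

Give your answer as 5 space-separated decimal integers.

Answer: 18 0 48 30 47

Derivation:
'S': A..Z range, ord('S') − ord('A') = 18
'A': A..Z range, ord('A') − ord('A') = 0
'w': a..z range, 26 + ord('w') − ord('a') = 48
'e': a..z range, 26 + ord('e') − ord('a') = 30
'v': a..z range, 26 + ord('v') − ord('a') = 47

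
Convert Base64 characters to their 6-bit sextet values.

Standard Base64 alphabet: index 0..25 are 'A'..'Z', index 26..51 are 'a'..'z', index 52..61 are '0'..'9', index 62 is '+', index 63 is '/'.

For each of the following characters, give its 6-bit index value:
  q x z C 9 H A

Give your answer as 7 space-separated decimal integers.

'q': a..z range, 26 + ord('q') − ord('a') = 42
'x': a..z range, 26 + ord('x') − ord('a') = 49
'z': a..z range, 26 + ord('z') − ord('a') = 51
'C': A..Z range, ord('C') − ord('A') = 2
'9': 0..9 range, 52 + ord('9') − ord('0') = 61
'H': A..Z range, ord('H') − ord('A') = 7
'A': A..Z range, ord('A') − ord('A') = 0

Answer: 42 49 51 2 61 7 0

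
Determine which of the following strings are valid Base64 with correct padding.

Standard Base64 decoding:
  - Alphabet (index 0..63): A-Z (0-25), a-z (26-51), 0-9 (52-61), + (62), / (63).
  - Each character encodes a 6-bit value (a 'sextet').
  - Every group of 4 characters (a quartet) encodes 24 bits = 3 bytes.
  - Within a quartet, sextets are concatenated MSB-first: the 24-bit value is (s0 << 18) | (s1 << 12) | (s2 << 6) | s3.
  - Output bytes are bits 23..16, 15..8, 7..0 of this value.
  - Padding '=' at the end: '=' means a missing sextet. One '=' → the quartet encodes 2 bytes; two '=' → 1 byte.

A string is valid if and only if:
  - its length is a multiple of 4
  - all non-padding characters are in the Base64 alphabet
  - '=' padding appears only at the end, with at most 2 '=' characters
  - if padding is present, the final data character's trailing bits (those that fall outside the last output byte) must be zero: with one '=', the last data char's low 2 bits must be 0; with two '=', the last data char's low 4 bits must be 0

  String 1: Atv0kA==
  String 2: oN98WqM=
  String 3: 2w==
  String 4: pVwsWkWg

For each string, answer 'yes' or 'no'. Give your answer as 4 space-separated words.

String 1: 'Atv0kA==' → valid
String 2: 'oN98WqM=' → valid
String 3: '2w==' → valid
String 4: 'pVwsWkWg' → valid

Answer: yes yes yes yes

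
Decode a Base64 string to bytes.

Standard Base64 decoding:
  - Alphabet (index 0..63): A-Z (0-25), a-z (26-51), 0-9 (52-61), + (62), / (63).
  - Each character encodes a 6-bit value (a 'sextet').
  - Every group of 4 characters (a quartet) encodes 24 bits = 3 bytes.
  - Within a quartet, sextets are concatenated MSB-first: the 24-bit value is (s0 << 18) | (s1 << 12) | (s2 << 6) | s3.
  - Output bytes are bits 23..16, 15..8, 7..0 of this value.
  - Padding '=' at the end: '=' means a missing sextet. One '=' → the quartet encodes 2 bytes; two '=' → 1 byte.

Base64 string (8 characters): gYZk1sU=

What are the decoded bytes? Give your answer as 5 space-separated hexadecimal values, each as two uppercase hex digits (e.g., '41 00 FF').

After char 0 ('g'=32): chars_in_quartet=1 acc=0x20 bytes_emitted=0
After char 1 ('Y'=24): chars_in_quartet=2 acc=0x818 bytes_emitted=0
After char 2 ('Z'=25): chars_in_quartet=3 acc=0x20619 bytes_emitted=0
After char 3 ('k'=36): chars_in_quartet=4 acc=0x818664 -> emit 81 86 64, reset; bytes_emitted=3
After char 4 ('1'=53): chars_in_quartet=1 acc=0x35 bytes_emitted=3
After char 5 ('s'=44): chars_in_quartet=2 acc=0xD6C bytes_emitted=3
After char 6 ('U'=20): chars_in_quartet=3 acc=0x35B14 bytes_emitted=3
Padding '=': partial quartet acc=0x35B14 -> emit D6 C5; bytes_emitted=5

Answer: 81 86 64 D6 C5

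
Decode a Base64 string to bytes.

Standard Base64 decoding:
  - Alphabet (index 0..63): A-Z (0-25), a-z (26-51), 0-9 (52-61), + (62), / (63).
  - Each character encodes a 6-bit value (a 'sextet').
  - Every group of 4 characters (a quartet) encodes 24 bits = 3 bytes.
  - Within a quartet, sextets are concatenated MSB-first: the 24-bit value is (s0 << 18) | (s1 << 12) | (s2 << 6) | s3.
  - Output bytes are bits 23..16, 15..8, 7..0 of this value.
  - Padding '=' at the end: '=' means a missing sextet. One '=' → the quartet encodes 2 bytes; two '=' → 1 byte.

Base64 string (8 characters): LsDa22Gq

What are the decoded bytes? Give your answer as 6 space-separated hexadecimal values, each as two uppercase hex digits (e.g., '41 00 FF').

After char 0 ('L'=11): chars_in_quartet=1 acc=0xB bytes_emitted=0
After char 1 ('s'=44): chars_in_quartet=2 acc=0x2EC bytes_emitted=0
After char 2 ('D'=3): chars_in_quartet=3 acc=0xBB03 bytes_emitted=0
After char 3 ('a'=26): chars_in_quartet=4 acc=0x2EC0DA -> emit 2E C0 DA, reset; bytes_emitted=3
After char 4 ('2'=54): chars_in_quartet=1 acc=0x36 bytes_emitted=3
After char 5 ('2'=54): chars_in_quartet=2 acc=0xDB6 bytes_emitted=3
After char 6 ('G'=6): chars_in_quartet=3 acc=0x36D86 bytes_emitted=3
After char 7 ('q'=42): chars_in_quartet=4 acc=0xDB61AA -> emit DB 61 AA, reset; bytes_emitted=6

Answer: 2E C0 DA DB 61 AA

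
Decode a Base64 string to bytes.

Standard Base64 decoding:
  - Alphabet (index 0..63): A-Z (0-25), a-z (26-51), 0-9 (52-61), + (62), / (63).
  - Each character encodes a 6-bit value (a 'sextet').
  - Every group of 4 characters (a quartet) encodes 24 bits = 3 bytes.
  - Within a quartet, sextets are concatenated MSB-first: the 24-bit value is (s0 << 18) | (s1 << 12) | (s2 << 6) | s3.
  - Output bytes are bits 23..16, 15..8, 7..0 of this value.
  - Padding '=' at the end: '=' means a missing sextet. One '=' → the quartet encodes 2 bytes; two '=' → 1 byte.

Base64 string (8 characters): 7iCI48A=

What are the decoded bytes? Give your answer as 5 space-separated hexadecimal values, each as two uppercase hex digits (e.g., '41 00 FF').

After char 0 ('7'=59): chars_in_quartet=1 acc=0x3B bytes_emitted=0
After char 1 ('i'=34): chars_in_quartet=2 acc=0xEE2 bytes_emitted=0
After char 2 ('C'=2): chars_in_quartet=3 acc=0x3B882 bytes_emitted=0
After char 3 ('I'=8): chars_in_quartet=4 acc=0xEE2088 -> emit EE 20 88, reset; bytes_emitted=3
After char 4 ('4'=56): chars_in_quartet=1 acc=0x38 bytes_emitted=3
After char 5 ('8'=60): chars_in_quartet=2 acc=0xE3C bytes_emitted=3
After char 6 ('A'=0): chars_in_quartet=3 acc=0x38F00 bytes_emitted=3
Padding '=': partial quartet acc=0x38F00 -> emit E3 C0; bytes_emitted=5

Answer: EE 20 88 E3 C0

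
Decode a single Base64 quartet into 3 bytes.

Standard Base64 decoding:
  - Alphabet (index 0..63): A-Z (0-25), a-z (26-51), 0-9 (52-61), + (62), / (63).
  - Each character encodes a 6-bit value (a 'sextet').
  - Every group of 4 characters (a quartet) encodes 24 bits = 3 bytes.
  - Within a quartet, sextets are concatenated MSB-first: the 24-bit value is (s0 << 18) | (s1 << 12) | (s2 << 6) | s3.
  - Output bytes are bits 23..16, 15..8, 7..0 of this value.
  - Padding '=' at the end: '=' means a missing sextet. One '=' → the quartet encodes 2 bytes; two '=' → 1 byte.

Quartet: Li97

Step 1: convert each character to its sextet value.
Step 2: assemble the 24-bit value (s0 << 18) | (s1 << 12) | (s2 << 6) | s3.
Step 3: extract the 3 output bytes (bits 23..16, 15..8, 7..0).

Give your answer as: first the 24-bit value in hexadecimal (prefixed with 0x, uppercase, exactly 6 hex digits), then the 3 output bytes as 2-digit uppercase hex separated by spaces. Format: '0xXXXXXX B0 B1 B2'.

Sextets: L=11, i=34, 9=61, 7=59
24-bit: (11<<18) | (34<<12) | (61<<6) | 59
      = 0x2C0000 | 0x022000 | 0x000F40 | 0x00003B
      = 0x2E2F7B
Bytes: (v>>16)&0xFF=2E, (v>>8)&0xFF=2F, v&0xFF=7B

Answer: 0x2E2F7B 2E 2F 7B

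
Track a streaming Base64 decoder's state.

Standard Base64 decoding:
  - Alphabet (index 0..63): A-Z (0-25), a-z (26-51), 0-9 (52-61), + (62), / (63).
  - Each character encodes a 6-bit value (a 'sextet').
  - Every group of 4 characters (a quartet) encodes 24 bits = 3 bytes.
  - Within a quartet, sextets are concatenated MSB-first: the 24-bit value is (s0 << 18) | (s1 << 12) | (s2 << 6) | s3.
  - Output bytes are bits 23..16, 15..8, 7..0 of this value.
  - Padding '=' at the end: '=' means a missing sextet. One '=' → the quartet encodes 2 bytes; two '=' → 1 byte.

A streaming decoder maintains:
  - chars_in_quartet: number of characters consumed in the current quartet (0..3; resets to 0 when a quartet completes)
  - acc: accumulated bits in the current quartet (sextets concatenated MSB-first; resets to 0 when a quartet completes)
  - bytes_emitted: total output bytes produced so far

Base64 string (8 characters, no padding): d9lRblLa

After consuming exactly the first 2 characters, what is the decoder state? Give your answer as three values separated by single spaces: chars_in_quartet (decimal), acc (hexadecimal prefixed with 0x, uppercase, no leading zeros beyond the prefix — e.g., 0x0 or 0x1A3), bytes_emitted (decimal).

Answer: 2 0x77D 0

Derivation:
After char 0 ('d'=29): chars_in_quartet=1 acc=0x1D bytes_emitted=0
After char 1 ('9'=61): chars_in_quartet=2 acc=0x77D bytes_emitted=0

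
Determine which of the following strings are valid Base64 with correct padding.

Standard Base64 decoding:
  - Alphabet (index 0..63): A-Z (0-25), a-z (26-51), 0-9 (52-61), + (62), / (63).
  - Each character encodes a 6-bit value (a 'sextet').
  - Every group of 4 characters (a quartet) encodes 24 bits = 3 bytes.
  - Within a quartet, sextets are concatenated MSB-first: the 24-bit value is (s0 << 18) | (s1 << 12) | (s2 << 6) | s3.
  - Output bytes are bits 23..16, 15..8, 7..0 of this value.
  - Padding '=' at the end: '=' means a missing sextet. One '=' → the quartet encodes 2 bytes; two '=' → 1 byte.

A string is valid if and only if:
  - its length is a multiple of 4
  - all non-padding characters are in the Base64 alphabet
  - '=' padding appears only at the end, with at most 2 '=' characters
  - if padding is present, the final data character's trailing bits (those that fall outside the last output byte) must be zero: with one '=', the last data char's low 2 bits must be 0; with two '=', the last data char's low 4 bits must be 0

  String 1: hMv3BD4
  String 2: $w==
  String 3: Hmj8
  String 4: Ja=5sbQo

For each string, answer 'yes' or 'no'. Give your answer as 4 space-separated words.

String 1: 'hMv3BD4' → invalid (len=7 not mult of 4)
String 2: '$w==' → invalid (bad char(s): ['$'])
String 3: 'Hmj8' → valid
String 4: 'Ja=5sbQo' → invalid (bad char(s): ['=']; '=' in middle)

Answer: no no yes no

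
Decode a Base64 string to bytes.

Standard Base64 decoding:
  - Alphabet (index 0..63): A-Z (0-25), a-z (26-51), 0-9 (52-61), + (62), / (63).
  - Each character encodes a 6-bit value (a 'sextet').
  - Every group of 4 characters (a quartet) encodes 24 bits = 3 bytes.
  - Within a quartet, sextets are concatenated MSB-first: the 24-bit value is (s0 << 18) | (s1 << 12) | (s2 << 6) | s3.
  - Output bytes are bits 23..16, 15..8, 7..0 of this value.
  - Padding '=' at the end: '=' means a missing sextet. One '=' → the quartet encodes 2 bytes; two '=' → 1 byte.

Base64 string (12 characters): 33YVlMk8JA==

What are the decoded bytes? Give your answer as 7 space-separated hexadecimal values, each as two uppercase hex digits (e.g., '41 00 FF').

After char 0 ('3'=55): chars_in_quartet=1 acc=0x37 bytes_emitted=0
After char 1 ('3'=55): chars_in_quartet=2 acc=0xDF7 bytes_emitted=0
After char 2 ('Y'=24): chars_in_quartet=3 acc=0x37DD8 bytes_emitted=0
After char 3 ('V'=21): chars_in_quartet=4 acc=0xDF7615 -> emit DF 76 15, reset; bytes_emitted=3
After char 4 ('l'=37): chars_in_quartet=1 acc=0x25 bytes_emitted=3
After char 5 ('M'=12): chars_in_quartet=2 acc=0x94C bytes_emitted=3
After char 6 ('k'=36): chars_in_quartet=3 acc=0x25324 bytes_emitted=3
After char 7 ('8'=60): chars_in_quartet=4 acc=0x94C93C -> emit 94 C9 3C, reset; bytes_emitted=6
After char 8 ('J'=9): chars_in_quartet=1 acc=0x9 bytes_emitted=6
After char 9 ('A'=0): chars_in_quartet=2 acc=0x240 bytes_emitted=6
Padding '==': partial quartet acc=0x240 -> emit 24; bytes_emitted=7

Answer: DF 76 15 94 C9 3C 24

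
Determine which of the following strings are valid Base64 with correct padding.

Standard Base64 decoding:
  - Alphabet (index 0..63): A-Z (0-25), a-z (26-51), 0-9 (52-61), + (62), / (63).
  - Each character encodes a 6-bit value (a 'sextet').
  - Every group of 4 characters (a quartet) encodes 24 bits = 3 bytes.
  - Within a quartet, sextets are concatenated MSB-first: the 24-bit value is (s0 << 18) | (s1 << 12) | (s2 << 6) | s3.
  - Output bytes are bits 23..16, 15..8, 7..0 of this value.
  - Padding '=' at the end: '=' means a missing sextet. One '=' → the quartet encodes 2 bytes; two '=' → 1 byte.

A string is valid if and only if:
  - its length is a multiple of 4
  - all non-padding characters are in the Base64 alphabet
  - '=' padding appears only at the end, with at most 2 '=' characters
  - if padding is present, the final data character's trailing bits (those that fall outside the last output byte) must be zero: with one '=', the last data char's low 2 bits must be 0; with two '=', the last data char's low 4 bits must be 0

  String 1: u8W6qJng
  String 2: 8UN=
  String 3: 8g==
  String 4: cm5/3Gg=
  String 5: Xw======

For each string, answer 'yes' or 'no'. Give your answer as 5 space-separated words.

String 1: 'u8W6qJng' → valid
String 2: '8UN=' → invalid (bad trailing bits)
String 3: '8g==' → valid
String 4: 'cm5/3Gg=' → valid
String 5: 'Xw======' → invalid (6 pad chars (max 2))

Answer: yes no yes yes no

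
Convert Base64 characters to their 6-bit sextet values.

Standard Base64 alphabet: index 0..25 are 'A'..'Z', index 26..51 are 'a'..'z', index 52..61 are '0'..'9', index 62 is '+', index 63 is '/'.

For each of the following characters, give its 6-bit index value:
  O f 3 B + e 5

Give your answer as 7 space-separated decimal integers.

Answer: 14 31 55 1 62 30 57

Derivation:
'O': A..Z range, ord('O') − ord('A') = 14
'f': a..z range, 26 + ord('f') − ord('a') = 31
'3': 0..9 range, 52 + ord('3') − ord('0') = 55
'B': A..Z range, ord('B') − ord('A') = 1
'+': index 62
'e': a..z range, 26 + ord('e') − ord('a') = 30
'5': 0..9 range, 52 + ord('5') − ord('0') = 57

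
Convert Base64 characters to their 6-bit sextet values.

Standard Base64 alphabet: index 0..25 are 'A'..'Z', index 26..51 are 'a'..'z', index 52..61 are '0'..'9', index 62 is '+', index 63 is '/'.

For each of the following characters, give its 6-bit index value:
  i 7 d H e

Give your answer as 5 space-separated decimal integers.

Answer: 34 59 29 7 30

Derivation:
'i': a..z range, 26 + ord('i') − ord('a') = 34
'7': 0..9 range, 52 + ord('7') − ord('0') = 59
'd': a..z range, 26 + ord('d') − ord('a') = 29
'H': A..Z range, ord('H') − ord('A') = 7
'e': a..z range, 26 + ord('e') − ord('a') = 30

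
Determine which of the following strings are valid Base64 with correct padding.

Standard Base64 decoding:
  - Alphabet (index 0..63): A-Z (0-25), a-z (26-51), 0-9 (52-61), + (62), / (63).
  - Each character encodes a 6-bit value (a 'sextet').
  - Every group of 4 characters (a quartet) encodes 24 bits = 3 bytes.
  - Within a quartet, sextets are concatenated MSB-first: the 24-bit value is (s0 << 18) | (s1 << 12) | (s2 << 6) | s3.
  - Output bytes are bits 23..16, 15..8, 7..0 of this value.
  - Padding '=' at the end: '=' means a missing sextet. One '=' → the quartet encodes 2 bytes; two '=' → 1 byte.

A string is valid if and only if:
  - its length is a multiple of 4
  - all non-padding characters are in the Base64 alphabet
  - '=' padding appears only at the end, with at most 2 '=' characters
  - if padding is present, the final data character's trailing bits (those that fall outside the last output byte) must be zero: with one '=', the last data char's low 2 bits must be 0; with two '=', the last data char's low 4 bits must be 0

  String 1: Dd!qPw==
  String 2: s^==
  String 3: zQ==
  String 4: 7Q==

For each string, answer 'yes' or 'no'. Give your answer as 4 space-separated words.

String 1: 'Dd!qPw==' → invalid (bad char(s): ['!'])
String 2: 's^==' → invalid (bad char(s): ['^'])
String 3: 'zQ==' → valid
String 4: '7Q==' → valid

Answer: no no yes yes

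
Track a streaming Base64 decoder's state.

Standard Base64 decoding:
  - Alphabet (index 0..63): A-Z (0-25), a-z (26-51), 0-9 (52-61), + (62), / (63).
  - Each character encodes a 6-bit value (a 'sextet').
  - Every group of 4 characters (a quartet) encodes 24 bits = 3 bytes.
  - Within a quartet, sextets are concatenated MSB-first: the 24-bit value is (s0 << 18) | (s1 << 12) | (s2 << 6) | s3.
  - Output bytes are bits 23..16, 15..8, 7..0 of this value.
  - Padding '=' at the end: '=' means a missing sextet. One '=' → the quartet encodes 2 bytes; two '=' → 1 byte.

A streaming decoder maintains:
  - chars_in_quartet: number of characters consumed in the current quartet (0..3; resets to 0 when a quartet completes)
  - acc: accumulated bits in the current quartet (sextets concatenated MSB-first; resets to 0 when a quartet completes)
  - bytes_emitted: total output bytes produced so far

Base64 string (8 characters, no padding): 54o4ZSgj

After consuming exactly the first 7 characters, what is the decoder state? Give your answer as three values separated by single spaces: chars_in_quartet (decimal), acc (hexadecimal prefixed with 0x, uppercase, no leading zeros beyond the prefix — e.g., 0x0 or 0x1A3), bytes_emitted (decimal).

Answer: 3 0x194A0 3

Derivation:
After char 0 ('5'=57): chars_in_quartet=1 acc=0x39 bytes_emitted=0
After char 1 ('4'=56): chars_in_quartet=2 acc=0xE78 bytes_emitted=0
After char 2 ('o'=40): chars_in_quartet=3 acc=0x39E28 bytes_emitted=0
After char 3 ('4'=56): chars_in_quartet=4 acc=0xE78A38 -> emit E7 8A 38, reset; bytes_emitted=3
After char 4 ('Z'=25): chars_in_quartet=1 acc=0x19 bytes_emitted=3
After char 5 ('S'=18): chars_in_quartet=2 acc=0x652 bytes_emitted=3
After char 6 ('g'=32): chars_in_quartet=3 acc=0x194A0 bytes_emitted=3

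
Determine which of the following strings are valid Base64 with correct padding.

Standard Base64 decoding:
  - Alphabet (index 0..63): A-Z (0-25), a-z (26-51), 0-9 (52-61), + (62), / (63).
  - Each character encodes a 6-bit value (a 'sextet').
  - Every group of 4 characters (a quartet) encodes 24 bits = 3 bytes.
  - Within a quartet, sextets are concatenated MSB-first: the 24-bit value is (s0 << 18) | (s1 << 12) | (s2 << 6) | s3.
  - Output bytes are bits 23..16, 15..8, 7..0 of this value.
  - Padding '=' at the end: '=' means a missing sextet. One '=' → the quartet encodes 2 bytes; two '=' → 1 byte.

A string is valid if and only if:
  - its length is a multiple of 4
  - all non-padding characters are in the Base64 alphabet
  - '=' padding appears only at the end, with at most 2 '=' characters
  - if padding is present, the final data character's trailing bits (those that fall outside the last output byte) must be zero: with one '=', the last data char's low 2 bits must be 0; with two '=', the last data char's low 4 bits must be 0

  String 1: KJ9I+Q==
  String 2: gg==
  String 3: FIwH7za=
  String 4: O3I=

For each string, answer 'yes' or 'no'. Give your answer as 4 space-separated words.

String 1: 'KJ9I+Q==' → valid
String 2: 'gg==' → valid
String 3: 'FIwH7za=' → invalid (bad trailing bits)
String 4: 'O3I=' → valid

Answer: yes yes no yes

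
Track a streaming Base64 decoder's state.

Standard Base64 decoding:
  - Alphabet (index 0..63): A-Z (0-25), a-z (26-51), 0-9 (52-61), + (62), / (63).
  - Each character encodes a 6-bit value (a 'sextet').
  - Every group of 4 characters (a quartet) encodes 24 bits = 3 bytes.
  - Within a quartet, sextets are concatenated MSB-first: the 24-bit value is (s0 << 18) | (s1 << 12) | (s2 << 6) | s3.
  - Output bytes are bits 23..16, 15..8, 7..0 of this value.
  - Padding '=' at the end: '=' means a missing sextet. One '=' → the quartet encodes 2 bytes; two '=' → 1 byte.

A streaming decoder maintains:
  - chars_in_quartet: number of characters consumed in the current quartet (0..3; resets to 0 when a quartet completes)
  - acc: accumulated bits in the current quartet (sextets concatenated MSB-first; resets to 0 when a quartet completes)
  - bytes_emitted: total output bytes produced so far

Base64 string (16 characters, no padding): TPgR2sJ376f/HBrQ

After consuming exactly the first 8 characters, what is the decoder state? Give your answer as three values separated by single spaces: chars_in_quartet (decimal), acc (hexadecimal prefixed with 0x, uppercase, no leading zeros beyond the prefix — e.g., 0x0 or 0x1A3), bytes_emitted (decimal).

Answer: 0 0x0 6

Derivation:
After char 0 ('T'=19): chars_in_quartet=1 acc=0x13 bytes_emitted=0
After char 1 ('P'=15): chars_in_quartet=2 acc=0x4CF bytes_emitted=0
After char 2 ('g'=32): chars_in_quartet=3 acc=0x133E0 bytes_emitted=0
After char 3 ('R'=17): chars_in_quartet=4 acc=0x4CF811 -> emit 4C F8 11, reset; bytes_emitted=3
After char 4 ('2'=54): chars_in_quartet=1 acc=0x36 bytes_emitted=3
After char 5 ('s'=44): chars_in_quartet=2 acc=0xDAC bytes_emitted=3
After char 6 ('J'=9): chars_in_quartet=3 acc=0x36B09 bytes_emitted=3
After char 7 ('3'=55): chars_in_quartet=4 acc=0xDAC277 -> emit DA C2 77, reset; bytes_emitted=6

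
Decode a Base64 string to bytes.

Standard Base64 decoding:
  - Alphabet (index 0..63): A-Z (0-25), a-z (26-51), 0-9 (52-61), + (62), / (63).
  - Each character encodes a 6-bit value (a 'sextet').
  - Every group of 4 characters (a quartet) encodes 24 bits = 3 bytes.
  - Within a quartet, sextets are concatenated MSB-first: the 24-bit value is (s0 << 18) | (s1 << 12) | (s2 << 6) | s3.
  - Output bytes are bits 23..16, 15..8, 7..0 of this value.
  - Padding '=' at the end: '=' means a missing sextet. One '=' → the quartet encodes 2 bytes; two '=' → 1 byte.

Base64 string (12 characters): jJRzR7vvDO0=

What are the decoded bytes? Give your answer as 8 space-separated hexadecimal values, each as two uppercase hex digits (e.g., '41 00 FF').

After char 0 ('j'=35): chars_in_quartet=1 acc=0x23 bytes_emitted=0
After char 1 ('J'=9): chars_in_quartet=2 acc=0x8C9 bytes_emitted=0
After char 2 ('R'=17): chars_in_quartet=3 acc=0x23251 bytes_emitted=0
After char 3 ('z'=51): chars_in_quartet=4 acc=0x8C9473 -> emit 8C 94 73, reset; bytes_emitted=3
After char 4 ('R'=17): chars_in_quartet=1 acc=0x11 bytes_emitted=3
After char 5 ('7'=59): chars_in_quartet=2 acc=0x47B bytes_emitted=3
After char 6 ('v'=47): chars_in_quartet=3 acc=0x11EEF bytes_emitted=3
After char 7 ('v'=47): chars_in_quartet=4 acc=0x47BBEF -> emit 47 BB EF, reset; bytes_emitted=6
After char 8 ('D'=3): chars_in_quartet=1 acc=0x3 bytes_emitted=6
After char 9 ('O'=14): chars_in_quartet=2 acc=0xCE bytes_emitted=6
After char 10 ('0'=52): chars_in_quartet=3 acc=0x33B4 bytes_emitted=6
Padding '=': partial quartet acc=0x33B4 -> emit 0C ED; bytes_emitted=8

Answer: 8C 94 73 47 BB EF 0C ED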